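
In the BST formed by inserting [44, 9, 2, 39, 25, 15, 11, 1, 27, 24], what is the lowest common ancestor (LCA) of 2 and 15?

Tree insertion order: [44, 9, 2, 39, 25, 15, 11, 1, 27, 24]
Tree (level-order array): [44, 9, None, 2, 39, 1, None, 25, None, None, None, 15, 27, 11, 24]
In a BST, the LCA of p=2, q=15 is the first node v on the
root-to-leaf path with p <= v <= q (go left if both < v, right if both > v).
Walk from root:
  at 44: both 2 and 15 < 44, go left
  at 9: 2 <= 9 <= 15, this is the LCA
LCA = 9


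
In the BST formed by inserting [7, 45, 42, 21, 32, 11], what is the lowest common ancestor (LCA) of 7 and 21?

Tree insertion order: [7, 45, 42, 21, 32, 11]
Tree (level-order array): [7, None, 45, 42, None, 21, None, 11, 32]
In a BST, the LCA of p=7, q=21 is the first node v on the
root-to-leaf path with p <= v <= q (go left if both < v, right if both > v).
Walk from root:
  at 7: 7 <= 7 <= 21, this is the LCA
LCA = 7


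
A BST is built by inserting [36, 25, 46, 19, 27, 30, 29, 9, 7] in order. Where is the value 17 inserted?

Starting tree (level order): [36, 25, 46, 19, 27, None, None, 9, None, None, 30, 7, None, 29]
Insertion path: 36 -> 25 -> 19 -> 9
Result: insert 17 as right child of 9
Final tree (level order): [36, 25, 46, 19, 27, None, None, 9, None, None, 30, 7, 17, 29]


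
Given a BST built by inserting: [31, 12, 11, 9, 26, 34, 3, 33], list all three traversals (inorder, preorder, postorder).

Tree insertion order: [31, 12, 11, 9, 26, 34, 3, 33]
Tree (level-order array): [31, 12, 34, 11, 26, 33, None, 9, None, None, None, None, None, 3]
Inorder (L, root, R): [3, 9, 11, 12, 26, 31, 33, 34]
Preorder (root, L, R): [31, 12, 11, 9, 3, 26, 34, 33]
Postorder (L, R, root): [3, 9, 11, 26, 12, 33, 34, 31]


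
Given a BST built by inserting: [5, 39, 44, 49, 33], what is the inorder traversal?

Tree insertion order: [5, 39, 44, 49, 33]
Tree (level-order array): [5, None, 39, 33, 44, None, None, None, 49]
Inorder traversal: [5, 33, 39, 44, 49]


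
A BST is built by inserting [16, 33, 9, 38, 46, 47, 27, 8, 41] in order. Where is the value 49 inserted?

Starting tree (level order): [16, 9, 33, 8, None, 27, 38, None, None, None, None, None, 46, 41, 47]
Insertion path: 16 -> 33 -> 38 -> 46 -> 47
Result: insert 49 as right child of 47
Final tree (level order): [16, 9, 33, 8, None, 27, 38, None, None, None, None, None, 46, 41, 47, None, None, None, 49]


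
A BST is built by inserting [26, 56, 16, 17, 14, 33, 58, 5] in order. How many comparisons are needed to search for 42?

Search path for 42: 26 -> 56 -> 33
Found: False
Comparisons: 3


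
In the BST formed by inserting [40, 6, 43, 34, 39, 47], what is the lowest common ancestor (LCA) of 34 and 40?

Tree insertion order: [40, 6, 43, 34, 39, 47]
Tree (level-order array): [40, 6, 43, None, 34, None, 47, None, 39]
In a BST, the LCA of p=34, q=40 is the first node v on the
root-to-leaf path with p <= v <= q (go left if both < v, right if both > v).
Walk from root:
  at 40: 34 <= 40 <= 40, this is the LCA
LCA = 40


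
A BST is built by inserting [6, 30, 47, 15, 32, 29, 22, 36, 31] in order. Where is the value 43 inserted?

Starting tree (level order): [6, None, 30, 15, 47, None, 29, 32, None, 22, None, 31, 36]
Insertion path: 6 -> 30 -> 47 -> 32 -> 36
Result: insert 43 as right child of 36
Final tree (level order): [6, None, 30, 15, 47, None, 29, 32, None, 22, None, 31, 36, None, None, None, None, None, 43]


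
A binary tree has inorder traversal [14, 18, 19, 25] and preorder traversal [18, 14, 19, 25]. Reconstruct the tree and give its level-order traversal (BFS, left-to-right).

Inorder:  [14, 18, 19, 25]
Preorder: [18, 14, 19, 25]
Algorithm: preorder visits root first, so consume preorder in order;
for each root, split the current inorder slice at that value into
left-subtree inorder and right-subtree inorder, then recurse.
Recursive splits:
  root=18; inorder splits into left=[14], right=[19, 25]
  root=14; inorder splits into left=[], right=[]
  root=19; inorder splits into left=[], right=[25]
  root=25; inorder splits into left=[], right=[]
Reconstructed level-order: [18, 14, 19, 25]


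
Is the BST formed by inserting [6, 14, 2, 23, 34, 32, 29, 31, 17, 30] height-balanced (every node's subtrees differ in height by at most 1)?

Tree (level-order array): [6, 2, 14, None, None, None, 23, 17, 34, None, None, 32, None, 29, None, None, 31, 30]
Definition: a tree is height-balanced if, at every node, |h(left) - h(right)| <= 1 (empty subtree has height -1).
Bottom-up per-node check:
  node 2: h_left=-1, h_right=-1, diff=0 [OK], height=0
  node 17: h_left=-1, h_right=-1, diff=0 [OK], height=0
  node 30: h_left=-1, h_right=-1, diff=0 [OK], height=0
  node 31: h_left=0, h_right=-1, diff=1 [OK], height=1
  node 29: h_left=-1, h_right=1, diff=2 [FAIL (|-1-1|=2 > 1)], height=2
  node 32: h_left=2, h_right=-1, diff=3 [FAIL (|2--1|=3 > 1)], height=3
  node 34: h_left=3, h_right=-1, diff=4 [FAIL (|3--1|=4 > 1)], height=4
  node 23: h_left=0, h_right=4, diff=4 [FAIL (|0-4|=4 > 1)], height=5
  node 14: h_left=-1, h_right=5, diff=6 [FAIL (|-1-5|=6 > 1)], height=6
  node 6: h_left=0, h_right=6, diff=6 [FAIL (|0-6|=6 > 1)], height=7
Node 29 violates the condition: |-1 - 1| = 2 > 1.
Result: Not balanced


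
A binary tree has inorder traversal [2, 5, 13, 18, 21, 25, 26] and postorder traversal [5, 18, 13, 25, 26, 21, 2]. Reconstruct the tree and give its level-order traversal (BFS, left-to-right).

Inorder:   [2, 5, 13, 18, 21, 25, 26]
Postorder: [5, 18, 13, 25, 26, 21, 2]
Algorithm: postorder visits root last, so walk postorder right-to-left;
each value is the root of the current inorder slice — split it at that
value, recurse on the right subtree first, then the left.
Recursive splits:
  root=2; inorder splits into left=[], right=[5, 13, 18, 21, 25, 26]
  root=21; inorder splits into left=[5, 13, 18], right=[25, 26]
  root=26; inorder splits into left=[25], right=[]
  root=25; inorder splits into left=[], right=[]
  root=13; inorder splits into left=[5], right=[18]
  root=18; inorder splits into left=[], right=[]
  root=5; inorder splits into left=[], right=[]
Reconstructed level-order: [2, 21, 13, 26, 5, 18, 25]


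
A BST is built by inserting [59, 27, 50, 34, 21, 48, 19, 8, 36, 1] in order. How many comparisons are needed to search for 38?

Search path for 38: 59 -> 27 -> 50 -> 34 -> 48 -> 36
Found: False
Comparisons: 6


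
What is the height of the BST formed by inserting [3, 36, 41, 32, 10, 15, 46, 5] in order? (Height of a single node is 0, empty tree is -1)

Insertion order: [3, 36, 41, 32, 10, 15, 46, 5]
Tree (level-order array): [3, None, 36, 32, 41, 10, None, None, 46, 5, 15]
Compute height bottom-up (empty subtree = -1):
  height(5) = 1 + max(-1, -1) = 0
  height(15) = 1 + max(-1, -1) = 0
  height(10) = 1 + max(0, 0) = 1
  height(32) = 1 + max(1, -1) = 2
  height(46) = 1 + max(-1, -1) = 0
  height(41) = 1 + max(-1, 0) = 1
  height(36) = 1 + max(2, 1) = 3
  height(3) = 1 + max(-1, 3) = 4
Height = 4


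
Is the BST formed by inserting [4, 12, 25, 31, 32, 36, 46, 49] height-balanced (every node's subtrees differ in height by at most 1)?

Tree (level-order array): [4, None, 12, None, 25, None, 31, None, 32, None, 36, None, 46, None, 49]
Definition: a tree is height-balanced if, at every node, |h(left) - h(right)| <= 1 (empty subtree has height -1).
Bottom-up per-node check:
  node 49: h_left=-1, h_right=-1, diff=0 [OK], height=0
  node 46: h_left=-1, h_right=0, diff=1 [OK], height=1
  node 36: h_left=-1, h_right=1, diff=2 [FAIL (|-1-1|=2 > 1)], height=2
  node 32: h_left=-1, h_right=2, diff=3 [FAIL (|-1-2|=3 > 1)], height=3
  node 31: h_left=-1, h_right=3, diff=4 [FAIL (|-1-3|=4 > 1)], height=4
  node 25: h_left=-1, h_right=4, diff=5 [FAIL (|-1-4|=5 > 1)], height=5
  node 12: h_left=-1, h_right=5, diff=6 [FAIL (|-1-5|=6 > 1)], height=6
  node 4: h_left=-1, h_right=6, diff=7 [FAIL (|-1-6|=7 > 1)], height=7
Node 36 violates the condition: |-1 - 1| = 2 > 1.
Result: Not balanced


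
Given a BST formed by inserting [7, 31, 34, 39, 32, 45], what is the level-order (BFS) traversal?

Tree insertion order: [7, 31, 34, 39, 32, 45]
Tree (level-order array): [7, None, 31, None, 34, 32, 39, None, None, None, 45]
BFS from the root, enqueuing left then right child of each popped node:
  queue [7] -> pop 7, enqueue [31], visited so far: [7]
  queue [31] -> pop 31, enqueue [34], visited so far: [7, 31]
  queue [34] -> pop 34, enqueue [32, 39], visited so far: [7, 31, 34]
  queue [32, 39] -> pop 32, enqueue [none], visited so far: [7, 31, 34, 32]
  queue [39] -> pop 39, enqueue [45], visited so far: [7, 31, 34, 32, 39]
  queue [45] -> pop 45, enqueue [none], visited so far: [7, 31, 34, 32, 39, 45]
Result: [7, 31, 34, 32, 39, 45]


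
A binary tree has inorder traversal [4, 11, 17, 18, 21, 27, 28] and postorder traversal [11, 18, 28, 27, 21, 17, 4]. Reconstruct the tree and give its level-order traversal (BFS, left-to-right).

Inorder:   [4, 11, 17, 18, 21, 27, 28]
Postorder: [11, 18, 28, 27, 21, 17, 4]
Algorithm: postorder visits root last, so walk postorder right-to-left;
each value is the root of the current inorder slice — split it at that
value, recurse on the right subtree first, then the left.
Recursive splits:
  root=4; inorder splits into left=[], right=[11, 17, 18, 21, 27, 28]
  root=17; inorder splits into left=[11], right=[18, 21, 27, 28]
  root=21; inorder splits into left=[18], right=[27, 28]
  root=27; inorder splits into left=[], right=[28]
  root=28; inorder splits into left=[], right=[]
  root=18; inorder splits into left=[], right=[]
  root=11; inorder splits into left=[], right=[]
Reconstructed level-order: [4, 17, 11, 21, 18, 27, 28]


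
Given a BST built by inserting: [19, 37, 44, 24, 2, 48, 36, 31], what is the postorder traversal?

Tree insertion order: [19, 37, 44, 24, 2, 48, 36, 31]
Tree (level-order array): [19, 2, 37, None, None, 24, 44, None, 36, None, 48, 31]
Postorder traversal: [2, 31, 36, 24, 48, 44, 37, 19]


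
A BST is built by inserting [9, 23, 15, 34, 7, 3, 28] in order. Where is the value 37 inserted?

Starting tree (level order): [9, 7, 23, 3, None, 15, 34, None, None, None, None, 28]
Insertion path: 9 -> 23 -> 34
Result: insert 37 as right child of 34
Final tree (level order): [9, 7, 23, 3, None, 15, 34, None, None, None, None, 28, 37]


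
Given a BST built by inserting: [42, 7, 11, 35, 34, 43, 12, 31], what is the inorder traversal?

Tree insertion order: [42, 7, 11, 35, 34, 43, 12, 31]
Tree (level-order array): [42, 7, 43, None, 11, None, None, None, 35, 34, None, 12, None, None, 31]
Inorder traversal: [7, 11, 12, 31, 34, 35, 42, 43]


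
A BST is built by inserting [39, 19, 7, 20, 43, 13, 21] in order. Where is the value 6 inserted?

Starting tree (level order): [39, 19, 43, 7, 20, None, None, None, 13, None, 21]
Insertion path: 39 -> 19 -> 7
Result: insert 6 as left child of 7
Final tree (level order): [39, 19, 43, 7, 20, None, None, 6, 13, None, 21]


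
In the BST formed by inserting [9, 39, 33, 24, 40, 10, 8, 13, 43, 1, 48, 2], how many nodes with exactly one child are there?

Tree built from: [9, 39, 33, 24, 40, 10, 8, 13, 43, 1, 48, 2]
Tree (level-order array): [9, 8, 39, 1, None, 33, 40, None, 2, 24, None, None, 43, None, None, 10, None, None, 48, None, 13]
Rule: These are nodes with exactly 1 non-null child.
Per-node child counts:
  node 9: 2 child(ren)
  node 8: 1 child(ren)
  node 1: 1 child(ren)
  node 2: 0 child(ren)
  node 39: 2 child(ren)
  node 33: 1 child(ren)
  node 24: 1 child(ren)
  node 10: 1 child(ren)
  node 13: 0 child(ren)
  node 40: 1 child(ren)
  node 43: 1 child(ren)
  node 48: 0 child(ren)
Matching nodes: [8, 1, 33, 24, 10, 40, 43]
Count of nodes with exactly one child: 7


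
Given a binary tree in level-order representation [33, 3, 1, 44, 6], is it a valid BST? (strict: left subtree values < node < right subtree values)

Level-order array: [33, 3, 1, 44, 6]
Validate using subtree bounds (lo, hi): at each node, require lo < value < hi,
then recurse left with hi=value and right with lo=value.
Preorder trace (stopping at first violation):
  at node 33 with bounds (-inf, +inf): OK
  at node 3 with bounds (-inf, 33): OK
  at node 44 with bounds (-inf, 3): VIOLATION
Node 44 violates its bound: not (-inf < 44 < 3).
Result: Not a valid BST


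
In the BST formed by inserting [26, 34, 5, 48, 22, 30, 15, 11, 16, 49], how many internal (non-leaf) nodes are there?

Tree built from: [26, 34, 5, 48, 22, 30, 15, 11, 16, 49]
Tree (level-order array): [26, 5, 34, None, 22, 30, 48, 15, None, None, None, None, 49, 11, 16]
Rule: An internal node has at least one child.
Per-node child counts:
  node 26: 2 child(ren)
  node 5: 1 child(ren)
  node 22: 1 child(ren)
  node 15: 2 child(ren)
  node 11: 0 child(ren)
  node 16: 0 child(ren)
  node 34: 2 child(ren)
  node 30: 0 child(ren)
  node 48: 1 child(ren)
  node 49: 0 child(ren)
Matching nodes: [26, 5, 22, 15, 34, 48]
Count of internal (non-leaf) nodes: 6


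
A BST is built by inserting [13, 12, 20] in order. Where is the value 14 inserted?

Starting tree (level order): [13, 12, 20]
Insertion path: 13 -> 20
Result: insert 14 as left child of 20
Final tree (level order): [13, 12, 20, None, None, 14]


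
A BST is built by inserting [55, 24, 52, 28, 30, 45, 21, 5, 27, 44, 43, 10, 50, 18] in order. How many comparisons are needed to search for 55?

Search path for 55: 55
Found: True
Comparisons: 1


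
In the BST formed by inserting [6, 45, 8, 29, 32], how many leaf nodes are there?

Tree built from: [6, 45, 8, 29, 32]
Tree (level-order array): [6, None, 45, 8, None, None, 29, None, 32]
Rule: A leaf has 0 children.
Per-node child counts:
  node 6: 1 child(ren)
  node 45: 1 child(ren)
  node 8: 1 child(ren)
  node 29: 1 child(ren)
  node 32: 0 child(ren)
Matching nodes: [32]
Count of leaf nodes: 1


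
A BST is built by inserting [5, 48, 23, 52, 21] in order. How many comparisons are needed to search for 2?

Search path for 2: 5
Found: False
Comparisons: 1


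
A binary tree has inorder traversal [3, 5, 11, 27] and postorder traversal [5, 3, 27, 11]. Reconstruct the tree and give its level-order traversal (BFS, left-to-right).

Inorder:   [3, 5, 11, 27]
Postorder: [5, 3, 27, 11]
Algorithm: postorder visits root last, so walk postorder right-to-left;
each value is the root of the current inorder slice — split it at that
value, recurse on the right subtree first, then the left.
Recursive splits:
  root=11; inorder splits into left=[3, 5], right=[27]
  root=27; inorder splits into left=[], right=[]
  root=3; inorder splits into left=[], right=[5]
  root=5; inorder splits into left=[], right=[]
Reconstructed level-order: [11, 3, 27, 5]


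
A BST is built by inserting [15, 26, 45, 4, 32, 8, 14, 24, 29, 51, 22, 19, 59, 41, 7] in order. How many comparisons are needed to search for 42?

Search path for 42: 15 -> 26 -> 45 -> 32 -> 41
Found: False
Comparisons: 5


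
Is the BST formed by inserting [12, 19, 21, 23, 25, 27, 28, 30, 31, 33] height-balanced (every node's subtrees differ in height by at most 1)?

Tree (level-order array): [12, None, 19, None, 21, None, 23, None, 25, None, 27, None, 28, None, 30, None, 31, None, 33]
Definition: a tree is height-balanced if, at every node, |h(left) - h(right)| <= 1 (empty subtree has height -1).
Bottom-up per-node check:
  node 33: h_left=-1, h_right=-1, diff=0 [OK], height=0
  node 31: h_left=-1, h_right=0, diff=1 [OK], height=1
  node 30: h_left=-1, h_right=1, diff=2 [FAIL (|-1-1|=2 > 1)], height=2
  node 28: h_left=-1, h_right=2, diff=3 [FAIL (|-1-2|=3 > 1)], height=3
  node 27: h_left=-1, h_right=3, diff=4 [FAIL (|-1-3|=4 > 1)], height=4
  node 25: h_left=-1, h_right=4, diff=5 [FAIL (|-1-4|=5 > 1)], height=5
  node 23: h_left=-1, h_right=5, diff=6 [FAIL (|-1-5|=6 > 1)], height=6
  node 21: h_left=-1, h_right=6, diff=7 [FAIL (|-1-6|=7 > 1)], height=7
  node 19: h_left=-1, h_right=7, diff=8 [FAIL (|-1-7|=8 > 1)], height=8
  node 12: h_left=-1, h_right=8, diff=9 [FAIL (|-1-8|=9 > 1)], height=9
Node 30 violates the condition: |-1 - 1| = 2 > 1.
Result: Not balanced


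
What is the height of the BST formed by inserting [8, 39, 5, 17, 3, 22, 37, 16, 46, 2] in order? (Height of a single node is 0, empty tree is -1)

Insertion order: [8, 39, 5, 17, 3, 22, 37, 16, 46, 2]
Tree (level-order array): [8, 5, 39, 3, None, 17, 46, 2, None, 16, 22, None, None, None, None, None, None, None, 37]
Compute height bottom-up (empty subtree = -1):
  height(2) = 1 + max(-1, -1) = 0
  height(3) = 1 + max(0, -1) = 1
  height(5) = 1 + max(1, -1) = 2
  height(16) = 1 + max(-1, -1) = 0
  height(37) = 1 + max(-1, -1) = 0
  height(22) = 1 + max(-1, 0) = 1
  height(17) = 1 + max(0, 1) = 2
  height(46) = 1 + max(-1, -1) = 0
  height(39) = 1 + max(2, 0) = 3
  height(8) = 1 + max(2, 3) = 4
Height = 4


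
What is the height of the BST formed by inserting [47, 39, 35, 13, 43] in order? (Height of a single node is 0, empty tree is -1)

Insertion order: [47, 39, 35, 13, 43]
Tree (level-order array): [47, 39, None, 35, 43, 13]
Compute height bottom-up (empty subtree = -1):
  height(13) = 1 + max(-1, -1) = 0
  height(35) = 1 + max(0, -1) = 1
  height(43) = 1 + max(-1, -1) = 0
  height(39) = 1 + max(1, 0) = 2
  height(47) = 1 + max(2, -1) = 3
Height = 3


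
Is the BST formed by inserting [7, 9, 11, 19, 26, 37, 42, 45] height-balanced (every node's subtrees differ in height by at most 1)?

Tree (level-order array): [7, None, 9, None, 11, None, 19, None, 26, None, 37, None, 42, None, 45]
Definition: a tree is height-balanced if, at every node, |h(left) - h(right)| <= 1 (empty subtree has height -1).
Bottom-up per-node check:
  node 45: h_left=-1, h_right=-1, diff=0 [OK], height=0
  node 42: h_left=-1, h_right=0, diff=1 [OK], height=1
  node 37: h_left=-1, h_right=1, diff=2 [FAIL (|-1-1|=2 > 1)], height=2
  node 26: h_left=-1, h_right=2, diff=3 [FAIL (|-1-2|=3 > 1)], height=3
  node 19: h_left=-1, h_right=3, diff=4 [FAIL (|-1-3|=4 > 1)], height=4
  node 11: h_left=-1, h_right=4, diff=5 [FAIL (|-1-4|=5 > 1)], height=5
  node 9: h_left=-1, h_right=5, diff=6 [FAIL (|-1-5|=6 > 1)], height=6
  node 7: h_left=-1, h_right=6, diff=7 [FAIL (|-1-6|=7 > 1)], height=7
Node 37 violates the condition: |-1 - 1| = 2 > 1.
Result: Not balanced


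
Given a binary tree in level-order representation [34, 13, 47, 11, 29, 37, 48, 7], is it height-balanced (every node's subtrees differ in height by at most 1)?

Tree (level-order array): [34, 13, 47, 11, 29, 37, 48, 7]
Definition: a tree is height-balanced if, at every node, |h(left) - h(right)| <= 1 (empty subtree has height -1).
Bottom-up per-node check:
  node 7: h_left=-1, h_right=-1, diff=0 [OK], height=0
  node 11: h_left=0, h_right=-1, diff=1 [OK], height=1
  node 29: h_left=-1, h_right=-1, diff=0 [OK], height=0
  node 13: h_left=1, h_right=0, diff=1 [OK], height=2
  node 37: h_left=-1, h_right=-1, diff=0 [OK], height=0
  node 48: h_left=-1, h_right=-1, diff=0 [OK], height=0
  node 47: h_left=0, h_right=0, diff=0 [OK], height=1
  node 34: h_left=2, h_right=1, diff=1 [OK], height=3
All nodes satisfy the balance condition.
Result: Balanced


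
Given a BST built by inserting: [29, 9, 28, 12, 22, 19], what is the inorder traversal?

Tree insertion order: [29, 9, 28, 12, 22, 19]
Tree (level-order array): [29, 9, None, None, 28, 12, None, None, 22, 19]
Inorder traversal: [9, 12, 19, 22, 28, 29]


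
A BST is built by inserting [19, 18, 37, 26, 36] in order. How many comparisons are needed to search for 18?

Search path for 18: 19 -> 18
Found: True
Comparisons: 2


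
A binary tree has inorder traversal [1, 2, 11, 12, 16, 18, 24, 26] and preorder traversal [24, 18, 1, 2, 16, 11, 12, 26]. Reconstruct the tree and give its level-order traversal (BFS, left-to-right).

Inorder:  [1, 2, 11, 12, 16, 18, 24, 26]
Preorder: [24, 18, 1, 2, 16, 11, 12, 26]
Algorithm: preorder visits root first, so consume preorder in order;
for each root, split the current inorder slice at that value into
left-subtree inorder and right-subtree inorder, then recurse.
Recursive splits:
  root=24; inorder splits into left=[1, 2, 11, 12, 16, 18], right=[26]
  root=18; inorder splits into left=[1, 2, 11, 12, 16], right=[]
  root=1; inorder splits into left=[], right=[2, 11, 12, 16]
  root=2; inorder splits into left=[], right=[11, 12, 16]
  root=16; inorder splits into left=[11, 12], right=[]
  root=11; inorder splits into left=[], right=[12]
  root=12; inorder splits into left=[], right=[]
  root=26; inorder splits into left=[], right=[]
Reconstructed level-order: [24, 18, 26, 1, 2, 16, 11, 12]


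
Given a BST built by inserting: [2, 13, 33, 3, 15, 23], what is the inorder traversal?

Tree insertion order: [2, 13, 33, 3, 15, 23]
Tree (level-order array): [2, None, 13, 3, 33, None, None, 15, None, None, 23]
Inorder traversal: [2, 3, 13, 15, 23, 33]


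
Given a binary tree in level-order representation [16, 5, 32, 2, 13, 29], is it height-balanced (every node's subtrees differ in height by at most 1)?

Tree (level-order array): [16, 5, 32, 2, 13, 29]
Definition: a tree is height-balanced if, at every node, |h(left) - h(right)| <= 1 (empty subtree has height -1).
Bottom-up per-node check:
  node 2: h_left=-1, h_right=-1, diff=0 [OK], height=0
  node 13: h_left=-1, h_right=-1, diff=0 [OK], height=0
  node 5: h_left=0, h_right=0, diff=0 [OK], height=1
  node 29: h_left=-1, h_right=-1, diff=0 [OK], height=0
  node 32: h_left=0, h_right=-1, diff=1 [OK], height=1
  node 16: h_left=1, h_right=1, diff=0 [OK], height=2
All nodes satisfy the balance condition.
Result: Balanced


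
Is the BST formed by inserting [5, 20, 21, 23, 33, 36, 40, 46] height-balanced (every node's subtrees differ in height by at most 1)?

Tree (level-order array): [5, None, 20, None, 21, None, 23, None, 33, None, 36, None, 40, None, 46]
Definition: a tree is height-balanced if, at every node, |h(left) - h(right)| <= 1 (empty subtree has height -1).
Bottom-up per-node check:
  node 46: h_left=-1, h_right=-1, diff=0 [OK], height=0
  node 40: h_left=-1, h_right=0, diff=1 [OK], height=1
  node 36: h_left=-1, h_right=1, diff=2 [FAIL (|-1-1|=2 > 1)], height=2
  node 33: h_left=-1, h_right=2, diff=3 [FAIL (|-1-2|=3 > 1)], height=3
  node 23: h_left=-1, h_right=3, diff=4 [FAIL (|-1-3|=4 > 1)], height=4
  node 21: h_left=-1, h_right=4, diff=5 [FAIL (|-1-4|=5 > 1)], height=5
  node 20: h_left=-1, h_right=5, diff=6 [FAIL (|-1-5|=6 > 1)], height=6
  node 5: h_left=-1, h_right=6, diff=7 [FAIL (|-1-6|=7 > 1)], height=7
Node 36 violates the condition: |-1 - 1| = 2 > 1.
Result: Not balanced


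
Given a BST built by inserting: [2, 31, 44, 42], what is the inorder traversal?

Tree insertion order: [2, 31, 44, 42]
Tree (level-order array): [2, None, 31, None, 44, 42]
Inorder traversal: [2, 31, 42, 44]


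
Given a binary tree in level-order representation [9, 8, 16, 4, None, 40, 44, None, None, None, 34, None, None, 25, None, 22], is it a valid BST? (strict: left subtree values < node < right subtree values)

Level-order array: [9, 8, 16, 4, None, 40, 44, None, None, None, 34, None, None, 25, None, 22]
Validate using subtree bounds (lo, hi): at each node, require lo < value < hi,
then recurse left with hi=value and right with lo=value.
Preorder trace (stopping at first violation):
  at node 9 with bounds (-inf, +inf): OK
  at node 8 with bounds (-inf, 9): OK
  at node 4 with bounds (-inf, 8): OK
  at node 16 with bounds (9, +inf): OK
  at node 40 with bounds (9, 16): VIOLATION
Node 40 violates its bound: not (9 < 40 < 16).
Result: Not a valid BST


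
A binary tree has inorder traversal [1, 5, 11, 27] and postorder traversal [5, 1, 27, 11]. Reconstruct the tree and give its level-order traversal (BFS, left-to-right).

Inorder:   [1, 5, 11, 27]
Postorder: [5, 1, 27, 11]
Algorithm: postorder visits root last, so walk postorder right-to-left;
each value is the root of the current inorder slice — split it at that
value, recurse on the right subtree first, then the left.
Recursive splits:
  root=11; inorder splits into left=[1, 5], right=[27]
  root=27; inorder splits into left=[], right=[]
  root=1; inorder splits into left=[], right=[5]
  root=5; inorder splits into left=[], right=[]
Reconstructed level-order: [11, 1, 27, 5]


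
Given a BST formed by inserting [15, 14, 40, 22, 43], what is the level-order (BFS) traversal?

Tree insertion order: [15, 14, 40, 22, 43]
Tree (level-order array): [15, 14, 40, None, None, 22, 43]
BFS from the root, enqueuing left then right child of each popped node:
  queue [15] -> pop 15, enqueue [14, 40], visited so far: [15]
  queue [14, 40] -> pop 14, enqueue [none], visited so far: [15, 14]
  queue [40] -> pop 40, enqueue [22, 43], visited so far: [15, 14, 40]
  queue [22, 43] -> pop 22, enqueue [none], visited so far: [15, 14, 40, 22]
  queue [43] -> pop 43, enqueue [none], visited so far: [15, 14, 40, 22, 43]
Result: [15, 14, 40, 22, 43]


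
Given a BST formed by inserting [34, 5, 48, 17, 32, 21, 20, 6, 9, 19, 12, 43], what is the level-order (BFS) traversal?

Tree insertion order: [34, 5, 48, 17, 32, 21, 20, 6, 9, 19, 12, 43]
Tree (level-order array): [34, 5, 48, None, 17, 43, None, 6, 32, None, None, None, 9, 21, None, None, 12, 20, None, None, None, 19]
BFS from the root, enqueuing left then right child of each popped node:
  queue [34] -> pop 34, enqueue [5, 48], visited so far: [34]
  queue [5, 48] -> pop 5, enqueue [17], visited so far: [34, 5]
  queue [48, 17] -> pop 48, enqueue [43], visited so far: [34, 5, 48]
  queue [17, 43] -> pop 17, enqueue [6, 32], visited so far: [34, 5, 48, 17]
  queue [43, 6, 32] -> pop 43, enqueue [none], visited so far: [34, 5, 48, 17, 43]
  queue [6, 32] -> pop 6, enqueue [9], visited so far: [34, 5, 48, 17, 43, 6]
  queue [32, 9] -> pop 32, enqueue [21], visited so far: [34, 5, 48, 17, 43, 6, 32]
  queue [9, 21] -> pop 9, enqueue [12], visited so far: [34, 5, 48, 17, 43, 6, 32, 9]
  queue [21, 12] -> pop 21, enqueue [20], visited so far: [34, 5, 48, 17, 43, 6, 32, 9, 21]
  queue [12, 20] -> pop 12, enqueue [none], visited so far: [34, 5, 48, 17, 43, 6, 32, 9, 21, 12]
  queue [20] -> pop 20, enqueue [19], visited so far: [34, 5, 48, 17, 43, 6, 32, 9, 21, 12, 20]
  queue [19] -> pop 19, enqueue [none], visited so far: [34, 5, 48, 17, 43, 6, 32, 9, 21, 12, 20, 19]
Result: [34, 5, 48, 17, 43, 6, 32, 9, 21, 12, 20, 19]


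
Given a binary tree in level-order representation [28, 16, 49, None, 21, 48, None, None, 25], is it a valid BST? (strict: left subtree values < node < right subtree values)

Level-order array: [28, 16, 49, None, 21, 48, None, None, 25]
Validate using subtree bounds (lo, hi): at each node, require lo < value < hi,
then recurse left with hi=value and right with lo=value.
Preorder trace (stopping at first violation):
  at node 28 with bounds (-inf, +inf): OK
  at node 16 with bounds (-inf, 28): OK
  at node 21 with bounds (16, 28): OK
  at node 25 with bounds (21, 28): OK
  at node 49 with bounds (28, +inf): OK
  at node 48 with bounds (28, 49): OK
No violation found at any node.
Result: Valid BST


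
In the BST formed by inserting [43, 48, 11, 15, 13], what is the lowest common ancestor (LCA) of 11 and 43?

Tree insertion order: [43, 48, 11, 15, 13]
Tree (level-order array): [43, 11, 48, None, 15, None, None, 13]
In a BST, the LCA of p=11, q=43 is the first node v on the
root-to-leaf path with p <= v <= q (go left if both < v, right if both > v).
Walk from root:
  at 43: 11 <= 43 <= 43, this is the LCA
LCA = 43


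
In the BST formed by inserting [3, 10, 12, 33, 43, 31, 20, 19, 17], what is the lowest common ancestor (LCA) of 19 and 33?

Tree insertion order: [3, 10, 12, 33, 43, 31, 20, 19, 17]
Tree (level-order array): [3, None, 10, None, 12, None, 33, 31, 43, 20, None, None, None, 19, None, 17]
In a BST, the LCA of p=19, q=33 is the first node v on the
root-to-leaf path with p <= v <= q (go left if both < v, right if both > v).
Walk from root:
  at 3: both 19 and 33 > 3, go right
  at 10: both 19 and 33 > 10, go right
  at 12: both 19 and 33 > 12, go right
  at 33: 19 <= 33 <= 33, this is the LCA
LCA = 33


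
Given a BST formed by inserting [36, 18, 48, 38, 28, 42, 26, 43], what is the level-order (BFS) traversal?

Tree insertion order: [36, 18, 48, 38, 28, 42, 26, 43]
Tree (level-order array): [36, 18, 48, None, 28, 38, None, 26, None, None, 42, None, None, None, 43]
BFS from the root, enqueuing left then right child of each popped node:
  queue [36] -> pop 36, enqueue [18, 48], visited so far: [36]
  queue [18, 48] -> pop 18, enqueue [28], visited so far: [36, 18]
  queue [48, 28] -> pop 48, enqueue [38], visited so far: [36, 18, 48]
  queue [28, 38] -> pop 28, enqueue [26], visited so far: [36, 18, 48, 28]
  queue [38, 26] -> pop 38, enqueue [42], visited so far: [36, 18, 48, 28, 38]
  queue [26, 42] -> pop 26, enqueue [none], visited so far: [36, 18, 48, 28, 38, 26]
  queue [42] -> pop 42, enqueue [43], visited so far: [36, 18, 48, 28, 38, 26, 42]
  queue [43] -> pop 43, enqueue [none], visited so far: [36, 18, 48, 28, 38, 26, 42, 43]
Result: [36, 18, 48, 28, 38, 26, 42, 43]


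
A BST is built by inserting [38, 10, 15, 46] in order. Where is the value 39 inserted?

Starting tree (level order): [38, 10, 46, None, 15]
Insertion path: 38 -> 46
Result: insert 39 as left child of 46
Final tree (level order): [38, 10, 46, None, 15, 39]


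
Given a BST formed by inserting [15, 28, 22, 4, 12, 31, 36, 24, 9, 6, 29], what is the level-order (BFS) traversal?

Tree insertion order: [15, 28, 22, 4, 12, 31, 36, 24, 9, 6, 29]
Tree (level-order array): [15, 4, 28, None, 12, 22, 31, 9, None, None, 24, 29, 36, 6]
BFS from the root, enqueuing left then right child of each popped node:
  queue [15] -> pop 15, enqueue [4, 28], visited so far: [15]
  queue [4, 28] -> pop 4, enqueue [12], visited so far: [15, 4]
  queue [28, 12] -> pop 28, enqueue [22, 31], visited so far: [15, 4, 28]
  queue [12, 22, 31] -> pop 12, enqueue [9], visited so far: [15, 4, 28, 12]
  queue [22, 31, 9] -> pop 22, enqueue [24], visited so far: [15, 4, 28, 12, 22]
  queue [31, 9, 24] -> pop 31, enqueue [29, 36], visited so far: [15, 4, 28, 12, 22, 31]
  queue [9, 24, 29, 36] -> pop 9, enqueue [6], visited so far: [15, 4, 28, 12, 22, 31, 9]
  queue [24, 29, 36, 6] -> pop 24, enqueue [none], visited so far: [15, 4, 28, 12, 22, 31, 9, 24]
  queue [29, 36, 6] -> pop 29, enqueue [none], visited so far: [15, 4, 28, 12, 22, 31, 9, 24, 29]
  queue [36, 6] -> pop 36, enqueue [none], visited so far: [15, 4, 28, 12, 22, 31, 9, 24, 29, 36]
  queue [6] -> pop 6, enqueue [none], visited so far: [15, 4, 28, 12, 22, 31, 9, 24, 29, 36, 6]
Result: [15, 4, 28, 12, 22, 31, 9, 24, 29, 36, 6]


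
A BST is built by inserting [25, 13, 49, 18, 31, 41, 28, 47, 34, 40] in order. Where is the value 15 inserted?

Starting tree (level order): [25, 13, 49, None, 18, 31, None, None, None, 28, 41, None, None, 34, 47, None, 40]
Insertion path: 25 -> 13 -> 18
Result: insert 15 as left child of 18
Final tree (level order): [25, 13, 49, None, 18, 31, None, 15, None, 28, 41, None, None, None, None, 34, 47, None, 40]


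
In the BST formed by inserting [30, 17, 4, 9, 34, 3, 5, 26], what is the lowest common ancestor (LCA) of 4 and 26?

Tree insertion order: [30, 17, 4, 9, 34, 3, 5, 26]
Tree (level-order array): [30, 17, 34, 4, 26, None, None, 3, 9, None, None, None, None, 5]
In a BST, the LCA of p=4, q=26 is the first node v on the
root-to-leaf path with p <= v <= q (go left if both < v, right if both > v).
Walk from root:
  at 30: both 4 and 26 < 30, go left
  at 17: 4 <= 17 <= 26, this is the LCA
LCA = 17


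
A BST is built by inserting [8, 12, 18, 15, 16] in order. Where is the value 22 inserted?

Starting tree (level order): [8, None, 12, None, 18, 15, None, None, 16]
Insertion path: 8 -> 12 -> 18
Result: insert 22 as right child of 18
Final tree (level order): [8, None, 12, None, 18, 15, 22, None, 16]


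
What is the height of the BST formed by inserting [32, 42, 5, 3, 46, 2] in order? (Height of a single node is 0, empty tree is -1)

Insertion order: [32, 42, 5, 3, 46, 2]
Tree (level-order array): [32, 5, 42, 3, None, None, 46, 2]
Compute height bottom-up (empty subtree = -1):
  height(2) = 1 + max(-1, -1) = 0
  height(3) = 1 + max(0, -1) = 1
  height(5) = 1 + max(1, -1) = 2
  height(46) = 1 + max(-1, -1) = 0
  height(42) = 1 + max(-1, 0) = 1
  height(32) = 1 + max(2, 1) = 3
Height = 3


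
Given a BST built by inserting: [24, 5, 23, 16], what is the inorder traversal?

Tree insertion order: [24, 5, 23, 16]
Tree (level-order array): [24, 5, None, None, 23, 16]
Inorder traversal: [5, 16, 23, 24]


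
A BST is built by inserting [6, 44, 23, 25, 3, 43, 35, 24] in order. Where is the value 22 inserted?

Starting tree (level order): [6, 3, 44, None, None, 23, None, None, 25, 24, 43, None, None, 35]
Insertion path: 6 -> 44 -> 23
Result: insert 22 as left child of 23
Final tree (level order): [6, 3, 44, None, None, 23, None, 22, 25, None, None, 24, 43, None, None, 35]


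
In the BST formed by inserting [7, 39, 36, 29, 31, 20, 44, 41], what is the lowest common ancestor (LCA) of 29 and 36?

Tree insertion order: [7, 39, 36, 29, 31, 20, 44, 41]
Tree (level-order array): [7, None, 39, 36, 44, 29, None, 41, None, 20, 31]
In a BST, the LCA of p=29, q=36 is the first node v on the
root-to-leaf path with p <= v <= q (go left if both < v, right if both > v).
Walk from root:
  at 7: both 29 and 36 > 7, go right
  at 39: both 29 and 36 < 39, go left
  at 36: 29 <= 36 <= 36, this is the LCA
LCA = 36


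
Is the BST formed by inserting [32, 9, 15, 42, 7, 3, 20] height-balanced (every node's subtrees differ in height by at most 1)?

Tree (level-order array): [32, 9, 42, 7, 15, None, None, 3, None, None, 20]
Definition: a tree is height-balanced if, at every node, |h(left) - h(right)| <= 1 (empty subtree has height -1).
Bottom-up per-node check:
  node 3: h_left=-1, h_right=-1, diff=0 [OK], height=0
  node 7: h_left=0, h_right=-1, diff=1 [OK], height=1
  node 20: h_left=-1, h_right=-1, diff=0 [OK], height=0
  node 15: h_left=-1, h_right=0, diff=1 [OK], height=1
  node 9: h_left=1, h_right=1, diff=0 [OK], height=2
  node 42: h_left=-1, h_right=-1, diff=0 [OK], height=0
  node 32: h_left=2, h_right=0, diff=2 [FAIL (|2-0|=2 > 1)], height=3
Node 32 violates the condition: |2 - 0| = 2 > 1.
Result: Not balanced


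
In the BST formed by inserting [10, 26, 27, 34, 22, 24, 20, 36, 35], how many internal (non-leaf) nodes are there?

Tree built from: [10, 26, 27, 34, 22, 24, 20, 36, 35]
Tree (level-order array): [10, None, 26, 22, 27, 20, 24, None, 34, None, None, None, None, None, 36, 35]
Rule: An internal node has at least one child.
Per-node child counts:
  node 10: 1 child(ren)
  node 26: 2 child(ren)
  node 22: 2 child(ren)
  node 20: 0 child(ren)
  node 24: 0 child(ren)
  node 27: 1 child(ren)
  node 34: 1 child(ren)
  node 36: 1 child(ren)
  node 35: 0 child(ren)
Matching nodes: [10, 26, 22, 27, 34, 36]
Count of internal (non-leaf) nodes: 6


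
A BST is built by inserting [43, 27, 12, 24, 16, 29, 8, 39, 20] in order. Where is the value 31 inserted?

Starting tree (level order): [43, 27, None, 12, 29, 8, 24, None, 39, None, None, 16, None, None, None, None, 20]
Insertion path: 43 -> 27 -> 29 -> 39
Result: insert 31 as left child of 39
Final tree (level order): [43, 27, None, 12, 29, 8, 24, None, 39, None, None, 16, None, 31, None, None, 20]


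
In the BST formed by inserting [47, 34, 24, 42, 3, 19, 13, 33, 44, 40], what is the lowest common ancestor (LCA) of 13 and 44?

Tree insertion order: [47, 34, 24, 42, 3, 19, 13, 33, 44, 40]
Tree (level-order array): [47, 34, None, 24, 42, 3, 33, 40, 44, None, 19, None, None, None, None, None, None, 13]
In a BST, the LCA of p=13, q=44 is the first node v on the
root-to-leaf path with p <= v <= q (go left if both < v, right if both > v).
Walk from root:
  at 47: both 13 and 44 < 47, go left
  at 34: 13 <= 34 <= 44, this is the LCA
LCA = 34


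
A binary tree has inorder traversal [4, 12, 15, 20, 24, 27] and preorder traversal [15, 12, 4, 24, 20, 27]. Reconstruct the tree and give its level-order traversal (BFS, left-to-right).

Inorder:  [4, 12, 15, 20, 24, 27]
Preorder: [15, 12, 4, 24, 20, 27]
Algorithm: preorder visits root first, so consume preorder in order;
for each root, split the current inorder slice at that value into
left-subtree inorder and right-subtree inorder, then recurse.
Recursive splits:
  root=15; inorder splits into left=[4, 12], right=[20, 24, 27]
  root=12; inorder splits into left=[4], right=[]
  root=4; inorder splits into left=[], right=[]
  root=24; inorder splits into left=[20], right=[27]
  root=20; inorder splits into left=[], right=[]
  root=27; inorder splits into left=[], right=[]
Reconstructed level-order: [15, 12, 24, 4, 20, 27]


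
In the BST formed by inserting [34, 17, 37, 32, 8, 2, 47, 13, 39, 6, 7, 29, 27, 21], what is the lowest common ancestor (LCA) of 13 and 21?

Tree insertion order: [34, 17, 37, 32, 8, 2, 47, 13, 39, 6, 7, 29, 27, 21]
Tree (level-order array): [34, 17, 37, 8, 32, None, 47, 2, 13, 29, None, 39, None, None, 6, None, None, 27, None, None, None, None, 7, 21]
In a BST, the LCA of p=13, q=21 is the first node v on the
root-to-leaf path with p <= v <= q (go left if both < v, right if both > v).
Walk from root:
  at 34: both 13 and 21 < 34, go left
  at 17: 13 <= 17 <= 21, this is the LCA
LCA = 17


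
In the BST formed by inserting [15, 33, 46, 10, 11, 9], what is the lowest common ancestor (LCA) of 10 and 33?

Tree insertion order: [15, 33, 46, 10, 11, 9]
Tree (level-order array): [15, 10, 33, 9, 11, None, 46]
In a BST, the LCA of p=10, q=33 is the first node v on the
root-to-leaf path with p <= v <= q (go left if both < v, right if both > v).
Walk from root:
  at 15: 10 <= 15 <= 33, this is the LCA
LCA = 15


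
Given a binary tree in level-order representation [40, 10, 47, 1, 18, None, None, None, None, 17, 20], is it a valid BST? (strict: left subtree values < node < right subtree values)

Level-order array: [40, 10, 47, 1, 18, None, None, None, None, 17, 20]
Validate using subtree bounds (lo, hi): at each node, require lo < value < hi,
then recurse left with hi=value and right with lo=value.
Preorder trace (stopping at first violation):
  at node 40 with bounds (-inf, +inf): OK
  at node 10 with bounds (-inf, 40): OK
  at node 1 with bounds (-inf, 10): OK
  at node 18 with bounds (10, 40): OK
  at node 17 with bounds (10, 18): OK
  at node 20 with bounds (18, 40): OK
  at node 47 with bounds (40, +inf): OK
No violation found at any node.
Result: Valid BST


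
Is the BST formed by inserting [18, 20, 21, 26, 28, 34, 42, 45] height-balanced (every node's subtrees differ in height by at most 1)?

Tree (level-order array): [18, None, 20, None, 21, None, 26, None, 28, None, 34, None, 42, None, 45]
Definition: a tree is height-balanced if, at every node, |h(left) - h(right)| <= 1 (empty subtree has height -1).
Bottom-up per-node check:
  node 45: h_left=-1, h_right=-1, diff=0 [OK], height=0
  node 42: h_left=-1, h_right=0, diff=1 [OK], height=1
  node 34: h_left=-1, h_right=1, diff=2 [FAIL (|-1-1|=2 > 1)], height=2
  node 28: h_left=-1, h_right=2, diff=3 [FAIL (|-1-2|=3 > 1)], height=3
  node 26: h_left=-1, h_right=3, diff=4 [FAIL (|-1-3|=4 > 1)], height=4
  node 21: h_left=-1, h_right=4, diff=5 [FAIL (|-1-4|=5 > 1)], height=5
  node 20: h_left=-1, h_right=5, diff=6 [FAIL (|-1-5|=6 > 1)], height=6
  node 18: h_left=-1, h_right=6, diff=7 [FAIL (|-1-6|=7 > 1)], height=7
Node 34 violates the condition: |-1 - 1| = 2 > 1.
Result: Not balanced


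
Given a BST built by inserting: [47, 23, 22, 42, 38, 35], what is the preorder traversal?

Tree insertion order: [47, 23, 22, 42, 38, 35]
Tree (level-order array): [47, 23, None, 22, 42, None, None, 38, None, 35]
Preorder traversal: [47, 23, 22, 42, 38, 35]


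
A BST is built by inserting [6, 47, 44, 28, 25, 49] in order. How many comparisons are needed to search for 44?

Search path for 44: 6 -> 47 -> 44
Found: True
Comparisons: 3


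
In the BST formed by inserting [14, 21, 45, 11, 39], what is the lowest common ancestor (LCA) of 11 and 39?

Tree insertion order: [14, 21, 45, 11, 39]
Tree (level-order array): [14, 11, 21, None, None, None, 45, 39]
In a BST, the LCA of p=11, q=39 is the first node v on the
root-to-leaf path with p <= v <= q (go left if both < v, right if both > v).
Walk from root:
  at 14: 11 <= 14 <= 39, this is the LCA
LCA = 14
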